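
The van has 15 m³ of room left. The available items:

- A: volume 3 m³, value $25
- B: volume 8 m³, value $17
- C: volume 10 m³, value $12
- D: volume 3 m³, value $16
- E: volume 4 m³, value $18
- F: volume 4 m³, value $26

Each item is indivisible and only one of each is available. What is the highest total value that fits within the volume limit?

$85

Check high-value combinations within 15 m³:
- A+D+E+F: volume 3+3+4+4=14, value 25+16+18+26=85
- A+E+F: volume 3+4+4=11, value 25+18+26=69
- A+B+F: volume 3+8+4=15, value 25+17+26=68
Best: $85.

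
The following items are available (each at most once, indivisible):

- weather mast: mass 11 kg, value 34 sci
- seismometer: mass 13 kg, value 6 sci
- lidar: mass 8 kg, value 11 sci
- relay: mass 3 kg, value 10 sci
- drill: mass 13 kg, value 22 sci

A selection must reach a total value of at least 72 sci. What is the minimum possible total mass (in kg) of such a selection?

Subsets with value ≥ 72, sorted by total mass:
- weather mast+lidar+relay+drill: mass 35, value 77
- weather mast+seismometer+relay+drill: mass 40, value 72
Minimum mass: 35 kg.

35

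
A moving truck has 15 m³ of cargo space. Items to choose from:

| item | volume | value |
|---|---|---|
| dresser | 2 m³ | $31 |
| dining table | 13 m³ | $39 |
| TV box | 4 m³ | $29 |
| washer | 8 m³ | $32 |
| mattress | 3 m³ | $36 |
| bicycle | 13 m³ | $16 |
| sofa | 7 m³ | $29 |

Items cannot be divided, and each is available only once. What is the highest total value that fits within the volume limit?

$99

Check high-value combinations within 15 m³:
- dresser+washer+mattress: volume 2+8+3=13, value 31+32+36=99
- TV box+washer+mattress: volume 4+8+3=15, value 29+32+36=97
- dresser+TV box+mattress: volume 2+4+3=9, value 31+29+36=96
- dresser+mattress+sofa: volume 2+3+7=12, value 31+36+29=96
Best: $99.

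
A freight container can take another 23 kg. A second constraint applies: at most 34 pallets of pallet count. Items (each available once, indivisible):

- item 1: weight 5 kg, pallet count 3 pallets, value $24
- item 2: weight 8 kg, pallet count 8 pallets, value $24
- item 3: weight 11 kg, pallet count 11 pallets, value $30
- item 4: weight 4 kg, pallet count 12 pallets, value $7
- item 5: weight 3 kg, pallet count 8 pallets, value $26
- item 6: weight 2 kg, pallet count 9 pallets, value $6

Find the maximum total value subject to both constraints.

$87

Feasible sets respecting both limits:
- item 1+item 3+item 4+item 5: weight 23, pallet count 34, value 87
- item 1+item 3+item 5+item 6: weight 21, pallet count 31, value 86
- item 1+item 2+item 4+item 5: weight 20, pallet count 31, value 81
- item 1+item 3+item 5: weight 19, pallet count 22, value 80
Best: $87.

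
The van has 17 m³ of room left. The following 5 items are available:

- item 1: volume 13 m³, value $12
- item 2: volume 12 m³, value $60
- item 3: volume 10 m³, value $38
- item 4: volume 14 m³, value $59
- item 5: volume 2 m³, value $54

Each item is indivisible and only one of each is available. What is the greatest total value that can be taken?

Check high-value combinations within 17 m³:
- item 2+item 5: volume 12+2=14, value 60+54=114
- item 4+item 5: volume 14+2=16, value 59+54=113
- item 3+item 5: volume 10+2=12, value 38+54=92
Best: $114.

$114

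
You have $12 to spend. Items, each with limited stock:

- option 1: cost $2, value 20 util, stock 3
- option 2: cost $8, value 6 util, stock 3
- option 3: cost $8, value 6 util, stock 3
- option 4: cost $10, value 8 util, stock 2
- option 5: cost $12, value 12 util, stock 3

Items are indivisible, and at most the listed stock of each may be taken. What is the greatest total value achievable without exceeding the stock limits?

60 util

Best selections within cost 12 and stock limits:
- 3×option 1: cost 6, value 60
- 2×option 1 + 1×option 3: cost 12, value 46
- 2×option 1 + 1×option 2: cost 12, value 46
Best: 60 util.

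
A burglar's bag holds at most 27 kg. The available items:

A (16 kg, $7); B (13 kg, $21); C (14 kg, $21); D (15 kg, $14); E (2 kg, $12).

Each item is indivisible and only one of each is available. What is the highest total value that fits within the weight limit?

Check high-value combinations within 27 kg:
- B+C: weight 13+14=27, value 21+21=42
- B+E: weight 13+2=15, value 21+12=33
- C+E: weight 14+2=16, value 21+12=33
- D+E: weight 15+2=17, value 14+12=26
- B: weight 13, value 21
Best: $42.

$42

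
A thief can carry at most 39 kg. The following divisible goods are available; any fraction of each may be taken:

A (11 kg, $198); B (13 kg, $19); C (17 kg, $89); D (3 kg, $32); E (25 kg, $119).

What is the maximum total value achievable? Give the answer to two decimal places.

357.08

Take in order of value per unit:
- A (198/11 per unit): all 11 → value 198, running total 198.00
- D (32/3 per unit): all 3 → value 32, running total 230.00
- C (89/17 per unit): all 17 → value 89, running total 319.00
- E (119/25 per unit): 8 of 25 → value 8×119/25 = 38.0800, running total 357.08
Total 357.08.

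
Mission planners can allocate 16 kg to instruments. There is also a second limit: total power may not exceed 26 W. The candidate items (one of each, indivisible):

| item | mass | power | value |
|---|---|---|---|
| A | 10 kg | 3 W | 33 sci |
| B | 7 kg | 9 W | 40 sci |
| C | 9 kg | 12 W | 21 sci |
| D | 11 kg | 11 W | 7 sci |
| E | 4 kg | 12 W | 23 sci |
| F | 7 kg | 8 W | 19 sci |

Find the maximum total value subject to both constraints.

Feasible sets respecting both limits:
- B+E: mass 11, power 21, value 63
- B+C: mass 16, power 21, value 61
- B+F: mass 14, power 17, value 59
- A+E: mass 14, power 15, value 56
Best: 63 sci.

63 sci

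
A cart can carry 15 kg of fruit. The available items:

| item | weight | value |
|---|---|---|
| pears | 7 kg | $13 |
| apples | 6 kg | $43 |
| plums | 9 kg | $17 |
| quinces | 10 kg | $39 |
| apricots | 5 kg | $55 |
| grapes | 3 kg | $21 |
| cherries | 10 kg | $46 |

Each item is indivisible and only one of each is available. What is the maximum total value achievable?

This is a 0/1 knapsack; check combinations near the capacity.
- apples+apricots+grapes: weight 6+5+3=14, value 43+55+21=119
- apricots+cherries: weight 5+10=15, value 55+46=101
- apples+apricots: weight 6+5=11, value 43+55=98
Best: $119.

$119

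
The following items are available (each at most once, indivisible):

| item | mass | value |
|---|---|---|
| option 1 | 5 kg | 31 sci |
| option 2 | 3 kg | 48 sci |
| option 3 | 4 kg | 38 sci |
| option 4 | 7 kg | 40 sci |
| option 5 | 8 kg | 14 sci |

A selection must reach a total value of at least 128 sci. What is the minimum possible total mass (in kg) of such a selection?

19

Subsets with value ≥ 128, sorted by total mass:
- option 1+option 2+option 3+option 4: mass 19, value 157
- option 1+option 2+option 3+option 5: mass 20, value 131
- option 2+option 3+option 4+option 5: mass 22, value 140
Minimum mass: 19 kg.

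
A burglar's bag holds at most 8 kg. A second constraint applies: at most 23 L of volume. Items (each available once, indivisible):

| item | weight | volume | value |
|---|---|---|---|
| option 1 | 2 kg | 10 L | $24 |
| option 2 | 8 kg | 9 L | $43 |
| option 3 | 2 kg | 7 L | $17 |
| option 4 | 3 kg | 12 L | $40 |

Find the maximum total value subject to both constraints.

$64

Feasible sets respecting both limits:
- option 1+option 4: weight 5, volume 22, value 64
- option 3+option 4: weight 5, volume 19, value 57
- option 2: weight 8, volume 9, value 43
- option 1+option 3: weight 4, volume 17, value 41
Best: $64.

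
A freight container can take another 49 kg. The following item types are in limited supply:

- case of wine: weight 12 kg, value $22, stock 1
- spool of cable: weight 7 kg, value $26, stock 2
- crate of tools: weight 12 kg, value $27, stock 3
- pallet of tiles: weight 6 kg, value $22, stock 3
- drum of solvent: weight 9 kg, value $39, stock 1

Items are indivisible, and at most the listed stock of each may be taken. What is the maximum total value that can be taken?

Top feasible selections:
- 2×spool of cable + 1×crate of tools + 2×pallet of tiles + 1×drum of solvent: weight 47, value 162
- 1×spool of cable + 1×crate of tools + 3×pallet of tiles + 1×drum of solvent: weight 46, value 158
- 2×spool of cable + 3×pallet of tiles + 1×drum of solvent: weight 41, value 157
Best: $162.

$162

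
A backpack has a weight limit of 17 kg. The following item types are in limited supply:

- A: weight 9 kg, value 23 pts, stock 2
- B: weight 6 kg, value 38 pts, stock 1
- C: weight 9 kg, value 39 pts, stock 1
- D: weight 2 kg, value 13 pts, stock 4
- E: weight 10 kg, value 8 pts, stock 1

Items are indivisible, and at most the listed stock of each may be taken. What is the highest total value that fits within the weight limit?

Top feasible selections:
- 1×C + 4×D: weight 17, value 91
- 1×B + 4×D: weight 14, value 90
Best: 91 pts.

91 pts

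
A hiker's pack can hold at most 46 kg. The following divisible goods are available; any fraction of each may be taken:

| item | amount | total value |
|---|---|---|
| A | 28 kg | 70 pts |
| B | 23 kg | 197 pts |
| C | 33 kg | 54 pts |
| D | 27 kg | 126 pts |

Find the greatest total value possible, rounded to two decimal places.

304.33

Take in order of value per unit:
- B (197/23 per unit): all 23 → value 197, running total 197.00
- D (126/27 per unit): 23 of 27 → value 23×126/27 = 107.3333, running total 304.33
Total 304.33.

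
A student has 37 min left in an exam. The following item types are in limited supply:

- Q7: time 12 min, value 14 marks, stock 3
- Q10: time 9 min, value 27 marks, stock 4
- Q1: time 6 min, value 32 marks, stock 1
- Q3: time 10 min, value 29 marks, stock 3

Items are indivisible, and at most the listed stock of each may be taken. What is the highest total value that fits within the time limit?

119 marks

Best selections within time 37 and stock limits:
- 1×Q1 + 3×Q3: time 36, value 119
- 1×Q10 + 1×Q1 + 2×Q3: time 35, value 117
- 2×Q10 + 1×Q1 + 1×Q3: time 34, value 115
Best: 119 marks.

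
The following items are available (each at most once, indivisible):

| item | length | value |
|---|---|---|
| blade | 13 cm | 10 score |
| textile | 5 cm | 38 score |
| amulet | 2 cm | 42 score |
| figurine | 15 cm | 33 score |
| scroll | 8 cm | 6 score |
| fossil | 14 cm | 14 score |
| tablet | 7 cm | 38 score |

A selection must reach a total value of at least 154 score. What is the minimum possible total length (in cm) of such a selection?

37

Subsets with value ≥ 154, sorted by total length:
- textile+amulet+figurine+scroll+tablet: length 37, value 157
- blade+textile+amulet+figurine+tablet: length 42, value 161
Minimum length: 37 cm.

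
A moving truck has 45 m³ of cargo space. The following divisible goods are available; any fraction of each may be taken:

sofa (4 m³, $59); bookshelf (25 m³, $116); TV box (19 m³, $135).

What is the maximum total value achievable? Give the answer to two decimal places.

Take in order of value per unit:
- sofa (59/4 per unit): all 4 → value 59, running total 59.00
- TV box (135/19 per unit): all 19 → value 135, running total 194.00
- bookshelf (116/25 per unit): 22 of 25 → value 22×116/25 = 102.0800, running total 296.08
Total 296.08.

296.08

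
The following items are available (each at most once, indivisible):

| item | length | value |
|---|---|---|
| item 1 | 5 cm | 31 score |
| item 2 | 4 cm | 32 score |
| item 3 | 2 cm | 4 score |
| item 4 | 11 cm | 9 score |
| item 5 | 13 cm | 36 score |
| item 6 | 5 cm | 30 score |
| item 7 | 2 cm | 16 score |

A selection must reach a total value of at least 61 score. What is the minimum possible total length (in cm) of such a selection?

9

Subsets with value ≥ 61, sorted by total length:
- item 1+item 2: length 9, value 63
- item 2+item 6: length 9, value 62
Minimum length: 9 cm.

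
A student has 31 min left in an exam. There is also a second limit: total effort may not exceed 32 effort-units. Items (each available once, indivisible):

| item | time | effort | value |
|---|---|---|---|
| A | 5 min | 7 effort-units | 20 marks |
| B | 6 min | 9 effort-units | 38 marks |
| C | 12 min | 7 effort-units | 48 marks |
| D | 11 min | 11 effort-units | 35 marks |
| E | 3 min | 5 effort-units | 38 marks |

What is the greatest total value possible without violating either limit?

Feasible sets respecting both limits:
- A+B+C+E: time 26, effort 28, value 144
- A+C+D+E: time 31, effort 30, value 141
- A+B+D+E: time 25, effort 32, value 131
- B+C+E: time 21, effort 21, value 124
Best: 144 marks.

144 marks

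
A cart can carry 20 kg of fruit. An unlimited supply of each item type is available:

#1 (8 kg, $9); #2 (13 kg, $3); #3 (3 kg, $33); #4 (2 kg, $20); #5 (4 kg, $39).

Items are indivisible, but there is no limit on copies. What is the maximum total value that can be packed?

Best value-per-unit is #3 at 33/3; filling with it alone gives 6×33 = 198.
Optimal mix: 6×#3 + 1×#4 → weight 20, value 218.

$218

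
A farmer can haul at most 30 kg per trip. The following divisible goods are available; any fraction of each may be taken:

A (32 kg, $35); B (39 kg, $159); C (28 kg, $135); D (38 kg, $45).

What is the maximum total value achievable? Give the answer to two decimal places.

143.15

Take in order of value per unit:
- C (135/28 per unit): all 28 → value 135, running total 135.00
- B (159/39 per unit): 2 of 39 → value 2×159/39 = 8.1538, running total 143.15
Total 143.15.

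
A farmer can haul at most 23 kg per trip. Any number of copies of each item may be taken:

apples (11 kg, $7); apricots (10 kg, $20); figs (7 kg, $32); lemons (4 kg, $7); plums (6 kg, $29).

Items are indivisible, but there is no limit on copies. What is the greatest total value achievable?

Best value-per-unit is plums at 29/6; filling with it alone gives 3×29 = 87.
Optimal mix: 1×figs + 1×lemons + 2×plums → weight 23, value 97.

$97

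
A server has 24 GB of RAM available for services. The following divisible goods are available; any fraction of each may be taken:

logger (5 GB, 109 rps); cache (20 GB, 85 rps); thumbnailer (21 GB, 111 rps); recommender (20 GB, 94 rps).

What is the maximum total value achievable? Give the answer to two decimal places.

209.43

Take in order of value per unit:
- logger (109/5 per unit): all 5 → value 109, running total 109.00
- thumbnailer (111/21 per unit): 19 of 21 → value 19×111/21 = 100.4286, running total 209.43
Total 209.43.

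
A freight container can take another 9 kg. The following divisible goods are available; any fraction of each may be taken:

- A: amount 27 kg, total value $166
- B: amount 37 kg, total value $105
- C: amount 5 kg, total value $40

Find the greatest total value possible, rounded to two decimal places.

64.59

Take in order of value per unit:
- C (40/5 per unit): all 5 → value 40, running total 40.00
- A (166/27 per unit): 4 of 27 → value 4×166/27 = 24.5926, running total 64.59
Total 64.59.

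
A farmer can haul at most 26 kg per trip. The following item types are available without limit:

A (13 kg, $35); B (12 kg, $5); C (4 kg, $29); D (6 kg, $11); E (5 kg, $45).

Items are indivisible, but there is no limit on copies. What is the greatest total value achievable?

Best value-per-unit is E at 45/5, and filling with it alone uses weight 5×5=25. No mix of the others beats 5×45 = 225.

$225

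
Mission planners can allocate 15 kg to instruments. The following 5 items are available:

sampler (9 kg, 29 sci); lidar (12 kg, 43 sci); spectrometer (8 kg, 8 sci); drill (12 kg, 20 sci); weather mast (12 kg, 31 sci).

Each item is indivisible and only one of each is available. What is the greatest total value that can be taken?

Check high-value combinations within 15 kg:
- lidar: mass 12, value 43
- weather mast: mass 12, value 31
- sampler: mass 9, value 29
- drill: mass 12, value 20
- spectrometer: mass 8, value 8
Best: 43 sci.

43 sci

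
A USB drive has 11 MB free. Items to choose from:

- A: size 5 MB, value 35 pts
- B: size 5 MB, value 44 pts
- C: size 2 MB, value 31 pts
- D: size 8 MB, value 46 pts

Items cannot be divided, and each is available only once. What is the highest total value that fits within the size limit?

79 pts

Check high-value combinations within 11 MB:
- A+B: size 5+5=10, value 35+44=79
- C+D: size 2+8=10, value 31+46=77
- B+C: size 5+2=7, value 44+31=75
- A+C: size 5+2=7, value 35+31=66
- D: size 8, value 46
Best: 79 pts.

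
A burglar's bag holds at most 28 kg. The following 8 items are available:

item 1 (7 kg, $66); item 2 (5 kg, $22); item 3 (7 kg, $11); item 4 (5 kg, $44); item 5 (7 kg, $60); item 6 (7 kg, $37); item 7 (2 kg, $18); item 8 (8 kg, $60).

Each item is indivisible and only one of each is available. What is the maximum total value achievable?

Check high-value combinations within 28 kg:
- item 1+item 4+item 5+item 8: weight 7+5+7+8=27, value 66+44+60+60=230
- item 1+item 4+item 5+item 6+item 7: weight 7+5+7+7+2=28, value 66+44+60+37+18=225
- item 1+item 2+item 4+item 5+item 7: weight 7+5+5+7+2=26, value 66+22+44+60+18=210
- item 1+item 2+item 4+item 7+item 8: weight 7+5+5+2+8=27, value 66+22+44+18+60=210
Best: $230.

$230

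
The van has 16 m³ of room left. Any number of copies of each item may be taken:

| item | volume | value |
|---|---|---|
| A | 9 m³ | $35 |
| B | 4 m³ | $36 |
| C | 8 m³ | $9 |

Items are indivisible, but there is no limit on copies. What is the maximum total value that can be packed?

Best value-per-unit is B at 36/4, and filling with it alone uses volume 4×4=16. No mix of the others beats 4×36 = 144.

$144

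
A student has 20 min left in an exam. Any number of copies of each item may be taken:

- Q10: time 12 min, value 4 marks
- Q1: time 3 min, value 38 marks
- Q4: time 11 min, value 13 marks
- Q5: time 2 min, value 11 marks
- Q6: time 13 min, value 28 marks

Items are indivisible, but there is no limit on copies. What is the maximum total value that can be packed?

239 marks

Best value-per-unit is Q1 at 38/3; filling with it alone gives 6×38 = 228.
Optimal mix: 6×Q1 + 1×Q5 → time 20, value 239.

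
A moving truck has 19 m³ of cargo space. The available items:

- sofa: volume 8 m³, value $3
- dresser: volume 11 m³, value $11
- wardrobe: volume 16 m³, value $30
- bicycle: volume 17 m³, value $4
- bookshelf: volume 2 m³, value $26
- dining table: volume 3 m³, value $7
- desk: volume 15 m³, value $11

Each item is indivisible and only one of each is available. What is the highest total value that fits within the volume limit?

Check high-value combinations within 19 m³:
- wardrobe+bookshelf: volume 16+2=18, value 30+26=56
- dresser+bookshelf+dining table: volume 11+2+3=16, value 11+26+7=44
- dresser+bookshelf: volume 11+2=13, value 11+26=37
- bookshelf+desk: volume 2+15=17, value 26+11=37
- wardrobe+dining table: volume 16+3=19, value 30+7=37
Best: $56.

$56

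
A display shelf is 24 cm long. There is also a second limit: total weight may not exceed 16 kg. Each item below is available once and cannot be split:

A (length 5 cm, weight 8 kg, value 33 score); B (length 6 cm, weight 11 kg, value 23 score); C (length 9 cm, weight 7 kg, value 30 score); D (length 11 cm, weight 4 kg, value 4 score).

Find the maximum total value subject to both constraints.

Feasible sets respecting both limits:
- A+C: length 14, weight 15, value 63
- A+D: length 16, weight 12, value 37
- C+D: length 20, weight 11, value 34
Best: 63 score.

63 score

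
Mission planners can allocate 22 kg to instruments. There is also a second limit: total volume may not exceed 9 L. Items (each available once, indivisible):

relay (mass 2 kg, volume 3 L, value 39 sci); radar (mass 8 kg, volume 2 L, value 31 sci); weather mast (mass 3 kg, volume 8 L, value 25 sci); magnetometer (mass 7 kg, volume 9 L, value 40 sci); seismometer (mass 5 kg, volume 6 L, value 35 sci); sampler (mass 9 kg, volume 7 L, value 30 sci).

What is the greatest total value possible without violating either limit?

Feasible sets respecting both limits:
- relay+seismometer: mass 7, volume 9, value 74
- relay+radar: mass 10, volume 5, value 70
- radar+seismometer: mass 13, volume 8, value 66
- radar+sampler: mass 17, volume 9, value 61
Best: 74 sci.

74 sci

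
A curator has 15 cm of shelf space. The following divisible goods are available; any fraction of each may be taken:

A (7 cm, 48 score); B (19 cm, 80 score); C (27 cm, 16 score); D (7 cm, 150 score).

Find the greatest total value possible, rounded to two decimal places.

Take in order of value per unit:
- D (150/7 per unit): all 7 → value 150, running total 150.00
- A (48/7 per unit): all 7 → value 48, running total 198.00
- B (80/19 per unit): 1 of 19 → value 1×80/19 = 4.2105, running total 202.21
Total 202.21.

202.21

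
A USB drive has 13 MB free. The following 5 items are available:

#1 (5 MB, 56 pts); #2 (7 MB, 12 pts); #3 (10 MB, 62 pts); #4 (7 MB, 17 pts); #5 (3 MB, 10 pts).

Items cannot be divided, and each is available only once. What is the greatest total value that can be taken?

This is a 0/1 knapsack; check combinations near the capacity.
- #1+#4: size 5+7=12, value 56+17=73
- #3+#5: size 10+3=13, value 62+10=72
- #1+#2: size 5+7=12, value 56+12=68
- #1+#5: size 5+3=8, value 56+10=66
- #3: size 10, value 62
Best: 73 pts.

73 pts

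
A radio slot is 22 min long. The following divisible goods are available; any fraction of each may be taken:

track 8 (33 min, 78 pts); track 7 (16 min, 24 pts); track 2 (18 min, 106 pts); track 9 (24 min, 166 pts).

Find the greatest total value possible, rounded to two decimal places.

Take in order of value per unit:
- track 9 (166/24 per unit): 22 of 24 → value 22×166/24 = 152.1667, running total 152.17
Total 152.17.

152.17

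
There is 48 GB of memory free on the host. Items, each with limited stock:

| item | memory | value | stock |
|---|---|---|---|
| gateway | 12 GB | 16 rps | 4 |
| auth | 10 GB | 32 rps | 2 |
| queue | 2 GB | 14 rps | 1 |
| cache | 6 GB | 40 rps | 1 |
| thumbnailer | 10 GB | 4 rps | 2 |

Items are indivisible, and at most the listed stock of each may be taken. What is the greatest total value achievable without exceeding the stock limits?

Top feasible selections:
- 1×gateway + 2×auth + 1×queue + 1×cache: memory 40, value 134
- 2×auth + 1×queue + 1×cache + 2×thumbnailer: memory 48, value 126
- 1×gateway + 2×auth + 1×cache + 1×thumbnailer: memory 48, value 124
- 2×auth + 1×queue + 1×cache + 1×thumbnailer: memory 38, value 122
Best: 134 rps.

134 rps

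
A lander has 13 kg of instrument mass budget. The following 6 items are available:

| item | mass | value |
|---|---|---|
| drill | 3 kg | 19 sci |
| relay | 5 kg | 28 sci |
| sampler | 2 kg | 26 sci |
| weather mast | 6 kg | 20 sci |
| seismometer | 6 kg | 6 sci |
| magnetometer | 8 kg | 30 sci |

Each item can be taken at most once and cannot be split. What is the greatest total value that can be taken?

Check high-value combinations within 13 kg:
- drill+sampler+magnetometer: mass 3+2+8=13, value 19+26+30=75
- relay+sampler+weather mast: mass 5+2+6=13, value 28+26+20=74
- drill+relay+sampler: mass 3+5+2=10, value 19+28+26=73
Best: 75 sci.

75 sci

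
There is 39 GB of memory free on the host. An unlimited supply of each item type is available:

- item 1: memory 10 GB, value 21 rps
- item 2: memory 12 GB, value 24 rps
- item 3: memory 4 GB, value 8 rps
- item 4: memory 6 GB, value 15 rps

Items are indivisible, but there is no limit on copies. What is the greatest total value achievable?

Best value-per-unit is item 4 at 15/6; filling with it alone gives 6×15 = 90.
Optimal mix: 2×item 3 + 5×item 4 → memory 38, value 91.

91 rps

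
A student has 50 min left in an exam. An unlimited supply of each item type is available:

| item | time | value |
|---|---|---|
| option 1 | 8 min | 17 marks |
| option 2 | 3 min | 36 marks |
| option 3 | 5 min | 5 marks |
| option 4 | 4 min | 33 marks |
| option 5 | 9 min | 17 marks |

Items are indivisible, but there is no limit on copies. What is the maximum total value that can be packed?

576 marks

Best value-per-unit is option 2 at 36/3, and filling with it alone uses time 16×3=48. No mix of the others beats 16×36 = 576.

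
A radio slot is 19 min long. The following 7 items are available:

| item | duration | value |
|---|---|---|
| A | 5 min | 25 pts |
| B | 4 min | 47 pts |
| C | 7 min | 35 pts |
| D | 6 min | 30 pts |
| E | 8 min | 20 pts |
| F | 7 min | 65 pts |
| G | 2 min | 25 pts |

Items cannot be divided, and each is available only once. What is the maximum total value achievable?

Check high-value combinations within 19 min:
- B+D+F+G: duration 4+6+7+2=19, value 47+30+65+25=167
- A+B+F+G: duration 5+4+7+2=18, value 25+47+65+25=162
- B+C+F: duration 4+7+7=18, value 47+35+65=147
Best: 167 pts.

167 pts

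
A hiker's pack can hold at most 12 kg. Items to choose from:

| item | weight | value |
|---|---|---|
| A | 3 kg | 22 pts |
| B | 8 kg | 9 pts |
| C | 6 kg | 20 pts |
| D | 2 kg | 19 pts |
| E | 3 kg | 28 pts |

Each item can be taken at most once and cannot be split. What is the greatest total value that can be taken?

Check high-value combinations within 12 kg:
- A+C+E: weight 3+6+3=12, value 22+20+28=70
- A+D+E: weight 3+2+3=8, value 22+19+28=69
- C+D+E: weight 6+2+3=11, value 20+19+28=67
- A+C+D: weight 3+6+2=11, value 22+20+19=61
- A+E: weight 3+3=6, value 22+28=50
Best: 70 pts.

70 pts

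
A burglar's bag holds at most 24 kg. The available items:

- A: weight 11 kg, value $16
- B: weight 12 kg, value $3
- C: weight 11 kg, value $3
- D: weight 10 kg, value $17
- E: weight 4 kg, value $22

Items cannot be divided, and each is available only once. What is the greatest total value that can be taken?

$39

This is a 0/1 knapsack; check combinations near the capacity.
- D+E: weight 10+4=14, value 17+22=39
- A+E: weight 11+4=15, value 16+22=38
- A+D: weight 11+10=21, value 16+17=33
Best: $39.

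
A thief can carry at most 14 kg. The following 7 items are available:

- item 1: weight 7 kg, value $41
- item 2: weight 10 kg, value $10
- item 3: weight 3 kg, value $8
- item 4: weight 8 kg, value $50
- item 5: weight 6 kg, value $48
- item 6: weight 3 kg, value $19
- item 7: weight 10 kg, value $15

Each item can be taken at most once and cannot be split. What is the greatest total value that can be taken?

Check high-value combinations within 14 kg:
- item 4+item 5: weight 8+6=14, value 50+48=98
- item 1+item 5: weight 7+6=13, value 41+48=89
- item 3+item 4+item 6: weight 3+8+3=14, value 8+50+19=77
- item 3+item 5+item 6: weight 3+6+3=12, value 8+48+19=75
- item 4+item 6: weight 8+3=11, value 50+19=69
Best: $98.

$98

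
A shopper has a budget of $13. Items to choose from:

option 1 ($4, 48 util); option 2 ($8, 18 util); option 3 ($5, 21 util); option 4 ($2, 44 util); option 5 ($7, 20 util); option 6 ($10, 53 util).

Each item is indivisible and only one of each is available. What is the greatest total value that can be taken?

113 util

Check high-value combinations within $13:
- option 1+option 3+option 4: cost 4+5+2=11, value 48+21+44=113
- option 1+option 4+option 5: cost 4+2+7=13, value 48+44+20=112
- option 4+option 6: cost 2+10=12, value 44+53=97
- option 1+option 4: cost 4+2=6, value 48+44=92
- option 1+option 3: cost 4+5=9, value 48+21=69
Best: 113 util.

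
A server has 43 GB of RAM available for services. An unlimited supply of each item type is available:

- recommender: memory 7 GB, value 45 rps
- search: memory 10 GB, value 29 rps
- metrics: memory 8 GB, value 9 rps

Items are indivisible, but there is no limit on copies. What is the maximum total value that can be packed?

Best value-per-unit is recommender at 45/7, and filling with it alone uses memory 6×7=42. No mix of the others beats 6×45 = 270.

270 rps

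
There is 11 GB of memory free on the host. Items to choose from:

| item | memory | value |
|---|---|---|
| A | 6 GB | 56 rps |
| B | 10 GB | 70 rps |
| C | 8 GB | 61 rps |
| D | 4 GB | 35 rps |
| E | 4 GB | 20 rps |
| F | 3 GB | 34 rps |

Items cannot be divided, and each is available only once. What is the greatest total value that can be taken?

95 rps

Check high-value combinations within 11 GB:
- C+F: memory 8+3=11, value 61+34=95
- A+D: memory 6+4=10, value 56+35=91
- A+F: memory 6+3=9, value 56+34=90
- D+E+F: memory 4+4+3=11, value 35+20+34=89
Best: 95 rps.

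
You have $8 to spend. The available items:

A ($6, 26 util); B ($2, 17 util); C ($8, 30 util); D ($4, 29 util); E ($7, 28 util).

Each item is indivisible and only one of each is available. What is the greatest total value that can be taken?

Check high-value combinations within $8:
- B+D: cost 2+4=6, value 17+29=46
- A+B: cost 6+2=8, value 26+17=43
- C: cost 8, value 30
- D: cost 4, value 29
- E: cost 7, value 28
Best: 46 util.

46 util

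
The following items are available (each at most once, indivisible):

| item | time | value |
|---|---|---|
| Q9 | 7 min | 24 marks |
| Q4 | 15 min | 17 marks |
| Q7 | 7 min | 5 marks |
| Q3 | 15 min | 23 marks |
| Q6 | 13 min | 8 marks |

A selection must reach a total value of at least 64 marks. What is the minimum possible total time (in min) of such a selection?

37

Subsets with value ≥ 64, sorted by total time:
- Q9+Q4+Q3: time 37, value 64
- Q9+Q4+Q7+Q3: time 44, value 69
- Q9+Q4+Q3+Q6: time 50, value 72
Minimum time: 37 min.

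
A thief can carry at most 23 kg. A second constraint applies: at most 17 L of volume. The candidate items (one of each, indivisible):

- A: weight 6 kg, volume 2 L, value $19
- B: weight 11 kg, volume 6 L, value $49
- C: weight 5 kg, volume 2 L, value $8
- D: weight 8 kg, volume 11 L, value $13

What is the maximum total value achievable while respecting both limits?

Feasible sets respecting both limits:
- A+B+C: weight 22, volume 10, value 76
- A+B: weight 17, volume 8, value 68
- B+D: weight 19, volume 17, value 62
Best: $76.

$76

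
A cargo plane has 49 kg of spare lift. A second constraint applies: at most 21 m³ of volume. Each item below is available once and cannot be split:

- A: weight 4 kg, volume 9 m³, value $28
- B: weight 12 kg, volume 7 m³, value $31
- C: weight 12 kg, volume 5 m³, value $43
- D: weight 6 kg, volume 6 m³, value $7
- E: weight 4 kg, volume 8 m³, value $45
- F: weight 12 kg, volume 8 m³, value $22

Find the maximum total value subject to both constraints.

Feasible sets respecting both limits:
- B+C+E: weight 28, volume 20, value 119
- C+E+F: weight 28, volume 21, value 110
- A+B+C: weight 28, volume 21, value 102
- B+C+F: weight 36, volume 20, value 96
Best: $119.

$119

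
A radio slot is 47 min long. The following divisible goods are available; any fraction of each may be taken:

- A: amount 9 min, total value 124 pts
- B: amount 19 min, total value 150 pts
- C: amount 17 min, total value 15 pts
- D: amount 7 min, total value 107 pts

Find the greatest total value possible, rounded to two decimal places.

391.59

Take in order of value per unit:
- D (107/7 per unit): all 7 → value 107, running total 107.00
- A (124/9 per unit): all 9 → value 124, running total 231.00
- B (150/19 per unit): all 19 → value 150, running total 381.00
- C (15/17 per unit): 12 of 17 → value 12×15/17 = 10.5882, running total 391.59
Total 391.59.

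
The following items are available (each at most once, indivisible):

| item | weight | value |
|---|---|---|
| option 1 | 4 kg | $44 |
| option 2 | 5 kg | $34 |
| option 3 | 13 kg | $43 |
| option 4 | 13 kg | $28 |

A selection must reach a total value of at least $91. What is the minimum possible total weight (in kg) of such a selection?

22

Subsets with value ≥ 91, sorted by total weight:
- option 1+option 2+option 3: weight 22, value 121
- option 1+option 2+option 4: weight 22, value 106
- option 1+option 3+option 4: weight 30, value 115
Minimum weight: 22 kg.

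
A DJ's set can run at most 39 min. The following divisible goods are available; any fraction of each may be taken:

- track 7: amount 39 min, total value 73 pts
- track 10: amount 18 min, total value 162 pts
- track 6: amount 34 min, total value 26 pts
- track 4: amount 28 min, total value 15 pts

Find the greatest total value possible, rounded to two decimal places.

Take in order of value per unit:
- track 10 (162/18 per unit): all 18 → value 162, running total 162.00
- track 7 (73/39 per unit): 21 of 39 → value 21×73/39 = 39.3077, running total 201.31
Total 201.31.

201.31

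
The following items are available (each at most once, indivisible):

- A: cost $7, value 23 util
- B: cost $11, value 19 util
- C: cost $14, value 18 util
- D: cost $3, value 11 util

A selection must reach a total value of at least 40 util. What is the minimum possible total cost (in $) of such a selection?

18

Subsets with value ≥ 40, sorted by total cost:
- A+B: cost 18, value 42
- A+B+D: cost 21, value 53
- A+C: cost 21, value 41
Minimum cost: 18 $.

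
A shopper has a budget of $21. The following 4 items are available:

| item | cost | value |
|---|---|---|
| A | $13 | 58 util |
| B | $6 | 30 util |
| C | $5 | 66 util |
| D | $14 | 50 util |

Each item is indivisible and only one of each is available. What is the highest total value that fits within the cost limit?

124 util

Check high-value combinations within $21:
- A+C: cost 13+5=18, value 58+66=124
- C+D: cost 5+14=19, value 66+50=116
- B+C: cost 6+5=11, value 30+66=96
- A+B: cost 13+6=19, value 58+30=88
Best: 124 util.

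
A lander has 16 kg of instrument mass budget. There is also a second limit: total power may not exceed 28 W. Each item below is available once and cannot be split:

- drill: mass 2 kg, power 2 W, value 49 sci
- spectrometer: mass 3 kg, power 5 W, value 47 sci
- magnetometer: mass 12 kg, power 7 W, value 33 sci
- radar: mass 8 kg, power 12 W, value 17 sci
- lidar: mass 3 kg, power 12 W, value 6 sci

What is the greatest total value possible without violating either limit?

Feasible sets respecting both limits:
- drill+spectrometer+radar: mass 13, power 19, value 113
- drill+spectrometer+lidar: mass 8, power 19, value 102
- drill+spectrometer: mass 5, power 7, value 96
- drill+magnetometer: mass 14, power 9, value 82
Best: 113 sci.

113 sci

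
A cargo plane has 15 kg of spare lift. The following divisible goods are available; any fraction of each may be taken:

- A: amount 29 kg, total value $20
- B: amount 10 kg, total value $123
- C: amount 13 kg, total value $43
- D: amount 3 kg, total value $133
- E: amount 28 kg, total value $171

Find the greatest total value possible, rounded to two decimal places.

Take in order of value per unit:
- D (133/3 per unit): all 3 → value 133, running total 133.00
- B (123/10 per unit): all 10 → value 123, running total 256.00
- E (171/28 per unit): 2 of 28 → value 2×171/28 = 12.2143, running total 268.21
Total 268.21.

268.21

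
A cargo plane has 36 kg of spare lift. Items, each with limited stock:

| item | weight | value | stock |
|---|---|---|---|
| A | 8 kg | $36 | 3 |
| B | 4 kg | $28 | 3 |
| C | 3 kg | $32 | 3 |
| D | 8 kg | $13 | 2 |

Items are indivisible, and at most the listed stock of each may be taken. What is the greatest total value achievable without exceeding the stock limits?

$224

Best selections within weight 36 and stock limits:
- 2×A + 2×B + 3×C: weight 33, value 224
- 2×A + 3×B + 2×C: weight 34, value 220
Best: $224.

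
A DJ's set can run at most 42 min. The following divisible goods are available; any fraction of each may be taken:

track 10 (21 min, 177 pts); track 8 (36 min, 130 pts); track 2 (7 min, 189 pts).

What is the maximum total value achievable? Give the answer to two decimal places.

416.56

Take in order of value per unit:
- track 2 (189/7 per unit): all 7 → value 189, running total 189.00
- track 10 (177/21 per unit): all 21 → value 177, running total 366.00
- track 8 (130/36 per unit): 14 of 36 → value 14×130/36 = 50.5556, running total 416.56
Total 416.56.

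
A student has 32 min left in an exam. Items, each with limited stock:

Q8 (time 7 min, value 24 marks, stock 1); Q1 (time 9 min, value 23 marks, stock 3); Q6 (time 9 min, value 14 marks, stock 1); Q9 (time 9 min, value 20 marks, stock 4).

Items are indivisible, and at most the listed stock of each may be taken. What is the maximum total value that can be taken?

Top feasible selections:
- 1×Q8 + 2×Q1: time 25, value 70
- 3×Q1: time 27, value 69
- 1×Q8 + 1×Q1 + 1×Q9: time 25, value 67
- 2×Q1 + 1×Q9: time 27, value 66
Best: 70 marks.

70 marks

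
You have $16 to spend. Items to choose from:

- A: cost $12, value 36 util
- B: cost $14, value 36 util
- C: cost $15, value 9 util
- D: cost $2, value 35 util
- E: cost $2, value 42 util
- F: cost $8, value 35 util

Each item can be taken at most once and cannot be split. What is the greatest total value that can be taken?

113 util

Check high-value combinations within $16:
- A+D+E: cost 12+2+2=16, value 36+35+42=113
- D+E+F: cost 2+2+8=12, value 35+42+35=112
- A+E: cost 12+2=14, value 36+42=78
- B+E: cost 14+2=16, value 36+42=78
- D+E: cost 2+2=4, value 35+42=77
Best: 113 util.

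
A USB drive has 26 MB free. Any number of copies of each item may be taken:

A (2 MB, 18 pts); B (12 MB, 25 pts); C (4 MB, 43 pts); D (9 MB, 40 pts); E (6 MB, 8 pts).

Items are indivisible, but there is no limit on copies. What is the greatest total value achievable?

Best value-per-unit is C at 43/4; filling with it alone gives 6×43 = 258.
Optimal mix: 1×A + 6×C → size 26, value 276.

276 pts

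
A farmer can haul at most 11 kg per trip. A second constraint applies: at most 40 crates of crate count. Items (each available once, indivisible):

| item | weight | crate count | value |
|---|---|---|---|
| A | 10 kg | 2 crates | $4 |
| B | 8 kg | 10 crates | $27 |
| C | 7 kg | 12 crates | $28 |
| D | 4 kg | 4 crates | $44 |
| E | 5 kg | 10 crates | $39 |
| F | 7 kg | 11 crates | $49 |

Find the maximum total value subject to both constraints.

Feasible sets respecting both limits:
- D+F: weight 11, crate count 15, value 93
- D+E: weight 9, crate count 14, value 83
- C+D: weight 11, crate count 16, value 72
- F: weight 7, crate count 11, value 49
Best: $93.

$93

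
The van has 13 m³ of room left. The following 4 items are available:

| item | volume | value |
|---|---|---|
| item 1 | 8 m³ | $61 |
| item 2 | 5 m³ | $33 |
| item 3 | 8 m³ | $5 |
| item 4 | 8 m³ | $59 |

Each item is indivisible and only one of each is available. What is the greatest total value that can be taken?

$94

Check high-value combinations within 13 m³:
- item 1+item 2: volume 8+5=13, value 61+33=94
- item 2+item 4: volume 5+8=13, value 33+59=92
- item 1: volume 8, value 61
- item 4: volume 8, value 59
- item 2+item 3: volume 5+8=13, value 33+5=38
Best: $94.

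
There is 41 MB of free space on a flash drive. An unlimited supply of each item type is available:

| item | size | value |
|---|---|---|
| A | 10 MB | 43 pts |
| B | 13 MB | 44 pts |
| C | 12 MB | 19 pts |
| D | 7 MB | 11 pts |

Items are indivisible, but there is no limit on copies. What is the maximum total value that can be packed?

172 pts

Best value-per-unit is A at 43/10, and filling with it alone uses size 4×10=40. No mix of the others beats 4×43 = 172.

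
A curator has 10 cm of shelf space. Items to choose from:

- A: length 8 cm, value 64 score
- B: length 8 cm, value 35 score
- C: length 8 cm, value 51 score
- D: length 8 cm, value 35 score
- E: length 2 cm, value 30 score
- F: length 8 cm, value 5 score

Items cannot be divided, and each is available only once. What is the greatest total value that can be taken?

94 score

Check high-value combinations within 10 cm:
- A+E: length 8+2=10, value 64+30=94
- C+E: length 8+2=10, value 51+30=81
- B+E: length 8+2=10, value 35+30=65
Best: 94 score.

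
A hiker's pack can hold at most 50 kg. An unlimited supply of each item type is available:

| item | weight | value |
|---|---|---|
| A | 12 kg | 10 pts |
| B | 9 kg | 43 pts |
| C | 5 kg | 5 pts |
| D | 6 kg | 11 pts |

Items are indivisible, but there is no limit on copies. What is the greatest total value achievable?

Best value-per-unit is B at 43/9; filling with it alone gives 5×43 = 215.
Optimal mix: 5×B + 1×C → weight 50, value 220.

220 pts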